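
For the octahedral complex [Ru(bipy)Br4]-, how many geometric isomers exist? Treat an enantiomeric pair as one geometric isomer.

1

Each bipy is bidentate and must span two cis positions.
Only one geometric arrangement is possible.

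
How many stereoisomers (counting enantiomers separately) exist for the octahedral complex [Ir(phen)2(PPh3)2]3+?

The six octahedral sites form three mutually perpendicular trans pairs.
Each phen is bidentate and must span two cis positions.
There are 2 geometric isomers: PPh3 trans; PPh3 cis (chiral).
One of these lacks any improper symmetry element and so occurs as an enantiomeric pair, giving 2 + 1 = 3 stereoisomers in total.

3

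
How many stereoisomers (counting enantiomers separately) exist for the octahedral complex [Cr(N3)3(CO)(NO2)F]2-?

5

An octahedron has six vertices in three trans pairs; every non-trans pair is cis.
Systematic placement gives 4 geometric isomers: N3 mer (3 arrangements); N3 fac (chiral).
One of these lacks any improper symmetry element and so occurs as an enantiomeric pair, giving 4 + 1 = 5 stereoisomers in total.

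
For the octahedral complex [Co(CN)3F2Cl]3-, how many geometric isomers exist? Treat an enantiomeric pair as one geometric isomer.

3

An octahedron has six vertices in three trans pairs; every non-trans pair is cis.
There are 3 geometric isomers: CN mer, F trans; CN mer, F cis; CN fac, F cis.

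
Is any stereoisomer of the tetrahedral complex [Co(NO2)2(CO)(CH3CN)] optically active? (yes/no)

All four vertices of a tetrahedron are equivalent and mutually adjacent, so cis/trans isomerism cannot arise.
Only one geometric arrangement is possible.

no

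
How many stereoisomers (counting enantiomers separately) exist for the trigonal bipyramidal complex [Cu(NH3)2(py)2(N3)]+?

6

In a trigonal bipyramid the two axial positions differ from the three equatorial ones.
Exhaustive case analysis gives 5 geometric isomers.
One of these lacks any improper symmetry element and so occurs as an enantiomeric pair, giving 5 + 1 = 6 stereoisomers in total.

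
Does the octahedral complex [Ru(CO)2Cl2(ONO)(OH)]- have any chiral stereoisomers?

yes

Working through the distinct placements yields 6 geometric isomers: CO trans, Cl trans; CO trans, Cl cis; CO cis, Cl cis (3 arrangements, 2 chiral); CO cis, Cl trans.
Of these, 2 lack any improper symmetry element and so occur as enantiomeric pairs, giving 6 + 2 = 8 stereoisomers in total.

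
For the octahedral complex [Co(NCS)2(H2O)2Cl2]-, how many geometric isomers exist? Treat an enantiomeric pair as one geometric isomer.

5

In an octahedral complex each vertex has one trans partner and four cis neighbours.
Systematic placement gives 5 geometric isomers: NCS trans, H2O trans, Cl trans; NCS cis, H2O cis, Cl trans; NCS trans, H2O cis, Cl cis; NCS cis, H2O cis, Cl cis (chiral); NCS cis, H2O trans, Cl cis.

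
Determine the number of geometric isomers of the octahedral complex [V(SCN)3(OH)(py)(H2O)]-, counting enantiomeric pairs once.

The six octahedral sites form three mutually perpendicular trans pairs.
There are 4 geometric isomers: SCN mer (3 arrangements); SCN fac (chiral).

4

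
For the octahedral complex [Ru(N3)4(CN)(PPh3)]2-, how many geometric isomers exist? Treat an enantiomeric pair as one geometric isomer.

Systematic placement gives 2 geometric isomers: CN and PPh3 mutually cis; CN and PPh3 mutually trans.

2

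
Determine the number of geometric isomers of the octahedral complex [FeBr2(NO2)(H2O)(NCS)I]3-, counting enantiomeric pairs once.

9

The six octahedral sites form three mutually perpendicular trans pairs.
Systematic enumeration (placing each ligand type in turn and discarding arrangements equivalent by rotation or reflection) gives 9 geometric isomers.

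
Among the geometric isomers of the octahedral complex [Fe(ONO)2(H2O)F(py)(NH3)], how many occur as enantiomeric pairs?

In an octahedral complex each vertex has one trans partner and four cis neighbours.
Systematic enumeration (placing each ligand type in turn and discarding arrangements equivalent by rotation or reflection) gives 9 geometric isomers.
Of these, 6 lack any improper symmetry element and so occur as enantiomeric pairs, giving 9 + 6 = 15 stereoisomers in total.

6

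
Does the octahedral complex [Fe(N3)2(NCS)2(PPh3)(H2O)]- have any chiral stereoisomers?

An octahedron has six vertices in three trans pairs; every non-trans pair is cis.
The distinct arrangements are (6 in all): N3 cis, NCS cis (3 arrangements, 2 chiral); N3 cis, NCS trans; N3 trans, NCS cis; N3 trans, NCS trans.
Of these, 2 lack any improper symmetry element and so occur as enantiomeric pairs, giving 6 + 2 = 8 stereoisomers in total.

yes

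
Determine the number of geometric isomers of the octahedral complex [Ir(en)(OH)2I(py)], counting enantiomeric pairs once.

4

In an octahedral complex each vertex has one trans partner and four cis neighbours.
Each en is bidentate and must span two cis positions.
Working through the distinct placements yields 4 geometric isomers: OH cis (3 arrangements, 2 chiral); OH trans.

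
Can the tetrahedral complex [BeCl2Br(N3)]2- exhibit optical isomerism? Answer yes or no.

Only one geometric arrangement is possible.

no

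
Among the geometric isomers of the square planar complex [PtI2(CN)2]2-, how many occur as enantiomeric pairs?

0

A square has two trans pairs of vertices; adjacent vertices are cis.
There are 2 geometric isomers: I cis; I trans.
Each arrangement has an internal mirror plane or centre of symmetry, so none is chiral.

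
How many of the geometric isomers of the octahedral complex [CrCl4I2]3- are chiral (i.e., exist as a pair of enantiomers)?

0

The six octahedral sites form three mutually perpendicular trans pairs.
Systematic placement gives 2 geometric isomers: I trans; I cis.
Each arrangement has an internal mirror plane or centre of symmetry, so none is chiral.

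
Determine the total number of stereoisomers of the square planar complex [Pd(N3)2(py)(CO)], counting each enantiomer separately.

2

In a square planar complex each vertex has one trans partner and two cis neighbours.
The distinct arrangements are (2 in all): N3 cis; N3 trans.
Each arrangement has an internal mirror plane or centre of symmetry, so none is chiral.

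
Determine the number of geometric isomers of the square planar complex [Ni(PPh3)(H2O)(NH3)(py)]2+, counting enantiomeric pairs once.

In a square planar complex each vertex has one trans partner and two cis neighbours.
The distinct arrangements are (3 in all): (H2O/PPh3 trans, NH3/py trans); (H2O/py trans, NH3/PPh3 trans); (H2O/NH3 trans, PPh3/py trans).

3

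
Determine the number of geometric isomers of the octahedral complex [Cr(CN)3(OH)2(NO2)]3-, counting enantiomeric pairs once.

An octahedron has six vertices in three trans pairs; every non-trans pair is cis.
Working through the distinct placements yields 3 geometric isomers: CN mer, OH trans; CN mer, OH cis; CN fac, OH cis.

3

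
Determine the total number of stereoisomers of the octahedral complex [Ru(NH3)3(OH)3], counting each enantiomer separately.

2

An octahedron has six vertices in three trans pairs; every non-trans pair is cis.
Systematic placement gives 2 geometric isomers: NH3 mer; NH3 fac.
Each arrangement has an internal mirror plane or centre of symmetry, so none is chiral.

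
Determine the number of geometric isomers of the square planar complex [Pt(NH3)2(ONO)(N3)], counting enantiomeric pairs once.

A square has two trans pairs of vertices; adjacent vertices are cis.
Working through the distinct placements yields 2 geometric isomers: NH3 cis; NH3 trans.

2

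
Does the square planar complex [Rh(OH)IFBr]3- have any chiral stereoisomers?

no

A square has two trans pairs of vertices; adjacent vertices are cis.
There are 3 geometric isomers: (Br/I trans, F/OH trans); (Br/OH trans, F/I trans); (Br/F trans, I/OH trans).
Each arrangement has an internal mirror plane or centre of symmetry, so none is chiral.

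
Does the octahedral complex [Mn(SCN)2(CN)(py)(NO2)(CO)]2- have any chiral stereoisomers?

Systematic enumeration (placing each ligand type in turn and discarding arrangements equivalent by rotation or reflection) gives 9 geometric isomers.
Of these, 6 lack any improper symmetry element and so occur as enantiomeric pairs, giving 9 + 6 = 15 stereoisomers in total.

yes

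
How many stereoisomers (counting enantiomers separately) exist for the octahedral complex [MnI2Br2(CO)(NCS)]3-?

The six octahedral sites form three mutually perpendicular trans pairs.
There are 6 geometric isomers: I cis, Br trans; I trans, Br trans; I cis, Br cis (3 arrangements, 2 chiral); I trans, Br cis.
Of these, 2 lack any improper symmetry element and so occur as enantiomeric pairs, giving 6 + 2 = 8 stereoisomers in total.

8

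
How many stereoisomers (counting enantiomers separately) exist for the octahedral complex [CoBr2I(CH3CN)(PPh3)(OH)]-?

15

Systematic enumeration (placing each ligand type in turn and discarding arrangements equivalent by rotation or reflection) gives 9 geometric isomers.
Of these, 6 lack any improper symmetry element and so occur as enantiomeric pairs, giving 9 + 6 = 15 stereoisomers in total.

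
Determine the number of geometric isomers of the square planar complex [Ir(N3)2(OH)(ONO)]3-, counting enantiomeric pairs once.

There are 2 geometric isomers: N3 cis; N3 trans.

2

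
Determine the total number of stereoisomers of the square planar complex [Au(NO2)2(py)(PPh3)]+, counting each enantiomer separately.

In a square planar complex each vertex has one trans partner and two cis neighbours.
There are 2 geometric isomers: NO2 cis; NO2 trans.
Each arrangement has an internal mirror plane or centre of symmetry, so none is chiral.

2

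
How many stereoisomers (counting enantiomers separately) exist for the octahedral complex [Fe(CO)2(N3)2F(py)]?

The six octahedral sites form three mutually perpendicular trans pairs.
Systematic placement gives 6 geometric isomers: CO trans, N3 cis; CO trans, N3 trans; CO cis, N3 cis (3 arrangements, 2 chiral); CO cis, N3 trans.
Of these, 2 lack any improper symmetry element and so occur as enantiomeric pairs, giving 6 + 2 = 8 stereoisomers in total.

8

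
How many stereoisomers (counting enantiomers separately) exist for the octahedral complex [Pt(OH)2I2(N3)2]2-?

The six octahedral sites form three mutually perpendicular trans pairs.
Systematic placement gives 5 geometric isomers: OH trans, I trans, N3 trans; OH cis, I trans, N3 cis; OH trans, I cis, N3 cis; OH cis, I cis, N3 cis (chiral); OH cis, I cis, N3 trans.
One of these lacks any improper symmetry element and so occurs as an enantiomeric pair, giving 5 + 1 = 6 stereoisomers in total.

6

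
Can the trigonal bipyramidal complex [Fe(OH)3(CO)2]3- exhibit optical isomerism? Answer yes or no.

no

A trigonal bipyramid has two axial and three equatorial sites, which are chemically inequivalent.
Systematic placement gives 3 geometric isomers: CO both axial; CO one axial, one equatorial; CO both equatorial.
Each arrangement has an internal mirror plane or centre of symmetry, so none is chiral.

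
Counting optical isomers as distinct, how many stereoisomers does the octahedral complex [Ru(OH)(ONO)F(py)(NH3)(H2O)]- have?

30

An octahedron has six vertices in three trans pairs; every non-trans pair is cis.
Systematic enumeration (placing each ligand type in turn and discarding arrangements equivalent by rotation or reflection) gives 15 geometric isomers.
Of these, 15 lack any improper symmetry element and so occur as enantiomeric pairs, giving 15 + 15 = 30 stereoisomers in total.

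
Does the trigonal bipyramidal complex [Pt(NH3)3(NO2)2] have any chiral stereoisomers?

no

In a trigonal bipyramid the two axial positions differ from the three equatorial ones.
There are 3 geometric isomers: NO2 both equatorial; NO2 one axial, one equatorial; NO2 both axial.
Each arrangement has an internal mirror plane or centre of symmetry, so none is chiral.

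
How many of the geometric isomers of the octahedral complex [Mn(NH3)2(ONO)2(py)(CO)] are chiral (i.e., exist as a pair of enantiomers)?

2

The distinct arrangements are (6 in all): NH3 cis, ONO cis (3 arrangements, 2 chiral); NH3 cis, ONO trans; NH3 trans, ONO cis; NH3 trans, ONO trans.
Of these, 2 lack any improper symmetry element and so occur as enantiomeric pairs, giving 6 + 2 = 8 stereoisomers in total.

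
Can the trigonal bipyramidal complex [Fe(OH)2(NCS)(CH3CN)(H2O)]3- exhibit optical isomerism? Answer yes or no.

yes

In a trigonal bipyramid the two axial positions differ from the three equatorial ones.
Exhaustive case analysis gives 7 geometric isomers.
Of these, 3 lack any improper symmetry element and so occur as enantiomeric pairs, giving 7 + 3 = 10 stereoisomers in total.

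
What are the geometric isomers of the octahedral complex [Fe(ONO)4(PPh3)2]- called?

An octahedron has six vertices in three trans pairs; every non-trans pair is cis.
There are 2 geometric isomers: PPh3 trans; PPh3 cis.

cis and trans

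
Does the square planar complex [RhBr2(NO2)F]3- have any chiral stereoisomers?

no

In a square planar complex each vertex has one trans partner and two cis neighbours.
There are 2 geometric isomers: Br cis; Br trans.
Each arrangement has an internal mirror plane or centre of symmetry, so none is chiral.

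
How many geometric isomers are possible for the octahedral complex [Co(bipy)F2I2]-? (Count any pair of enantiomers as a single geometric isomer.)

3

In an octahedral complex each vertex has one trans partner and four cis neighbours.
Each bipy is bidentate and must span two cis positions.
There are 3 geometric isomers: F trans, I cis; F cis, I cis (chiral); F cis, I trans.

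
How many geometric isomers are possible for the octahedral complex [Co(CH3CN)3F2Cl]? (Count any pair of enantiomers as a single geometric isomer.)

3

Systematic placement gives 3 geometric isomers: CH3CN mer, F trans; CH3CN mer, F cis; CH3CN fac, F cis.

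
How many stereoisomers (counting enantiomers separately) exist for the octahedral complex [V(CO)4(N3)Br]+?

The six octahedral sites form three mutually perpendicular trans pairs.
Systematic placement gives 2 geometric isomers: N3 and Br mutually cis; N3 and Br mutually trans.
Each arrangement has an internal mirror plane or centre of symmetry, so none is chiral.

2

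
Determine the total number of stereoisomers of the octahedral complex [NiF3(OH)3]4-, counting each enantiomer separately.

An octahedron has six vertices in three trans pairs; every non-trans pair is cis.
Systematic placement gives 2 geometric isomers: F mer; F fac.
Each arrangement has an internal mirror plane or centre of symmetry, so none is chiral.

2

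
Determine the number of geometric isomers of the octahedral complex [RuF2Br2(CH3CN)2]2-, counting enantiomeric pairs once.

5

The six octahedral sites form three mutually perpendicular trans pairs.
Systematic placement gives 5 geometric isomers: F trans, Br trans, CH3CN trans; F cis, Br trans, CH3CN cis; F trans, Br cis, CH3CN cis; F cis, Br cis, CH3CN cis (chiral); F cis, Br cis, CH3CN trans.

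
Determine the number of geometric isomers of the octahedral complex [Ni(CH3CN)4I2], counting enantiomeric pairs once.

An octahedron has six vertices in three trans pairs; every non-trans pair is cis.
The distinct arrangements are (2 in all): I trans; I cis.

2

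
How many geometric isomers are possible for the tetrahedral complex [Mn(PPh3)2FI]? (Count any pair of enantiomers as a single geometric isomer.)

1

In a tetrahedral complex all four positions are equivalent and every pair of ligands is adjacent — there is no cis/trans distinction.
Only one geometric arrangement is possible.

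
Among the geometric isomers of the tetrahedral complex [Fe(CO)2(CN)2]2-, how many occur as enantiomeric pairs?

All four vertices of a tetrahedron are equivalent and mutually adjacent, so cis/trans isomerism cannot arise.
Only one geometric arrangement is possible.

0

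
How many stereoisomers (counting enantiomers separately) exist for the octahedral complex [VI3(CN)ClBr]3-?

5

There are 4 geometric isomers: I mer (3 arrangements); I fac (chiral).
One of these lacks any improper symmetry element and so occurs as an enantiomeric pair, giving 4 + 1 = 5 stereoisomers in total.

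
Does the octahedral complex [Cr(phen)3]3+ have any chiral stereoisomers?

An octahedron has six vertices in three trans pairs; every non-trans pair is cis.
Each phen is bidentate and must span two cis positions.
Only one geometric arrangement is possible; it has no improper symmetry element, so it exists as a pair of enantiomers (2 stereoisomers).

yes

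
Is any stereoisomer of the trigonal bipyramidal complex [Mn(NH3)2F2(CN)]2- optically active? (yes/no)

yes

A trigonal bipyramid has two axial and three equatorial sites, which are chemically inequivalent.
Placing the ligands in turn and identifying arrangements related by rotation or reflection leaves 5 distinct geometric isomers.
One of these lacks any improper symmetry element and so occurs as an enantiomeric pair, giving 5 + 1 = 6 stereoisomers in total.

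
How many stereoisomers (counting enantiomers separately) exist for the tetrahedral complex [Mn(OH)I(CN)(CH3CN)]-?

2

In a tetrahedral complex all four positions are equivalent and every pair of ligands is adjacent — there is no cis/trans distinction.
Only one geometric arrangement is possible; it has no improper symmetry element, so it exists as a pair of enantiomers (2 stereoisomers).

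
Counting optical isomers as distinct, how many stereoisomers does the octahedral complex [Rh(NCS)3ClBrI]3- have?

5

In an octahedral complex each vertex has one trans partner and four cis neighbours.
Systematic placement gives 4 geometric isomers: NCS mer (3 arrangements); NCS fac (chiral).
One of these lacks any improper symmetry element and so occurs as an enantiomeric pair, giving 4 + 1 = 5 stereoisomers in total.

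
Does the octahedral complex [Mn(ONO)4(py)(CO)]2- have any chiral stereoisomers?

Systematic placement gives 2 geometric isomers: py and CO mutually cis; py and CO mutually trans.
Each arrangement has an internal mirror plane or centre of symmetry, so none is chiral.

no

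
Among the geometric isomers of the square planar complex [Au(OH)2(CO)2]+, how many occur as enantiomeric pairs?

0

A square has two trans pairs of vertices; adjacent vertices are cis.
The distinct arrangements are (2 in all): OH cis; OH trans.
Each arrangement has an internal mirror plane or centre of symmetry, so none is chiral.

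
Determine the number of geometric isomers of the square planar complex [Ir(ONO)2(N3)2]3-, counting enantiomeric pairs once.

2

There are 2 geometric isomers: ONO cis; ONO trans.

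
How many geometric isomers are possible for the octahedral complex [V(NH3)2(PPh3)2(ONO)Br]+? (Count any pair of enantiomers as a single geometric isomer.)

6

The six octahedral sites form three mutually perpendicular trans pairs.
There are 6 geometric isomers: NH3 cis, PPh3 trans; NH3 cis, PPh3 cis (3 arrangements, 2 chiral); NH3 trans, PPh3 trans; NH3 trans, PPh3 cis.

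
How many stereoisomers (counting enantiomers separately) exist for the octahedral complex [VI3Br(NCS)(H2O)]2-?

There are 4 geometric isomers: I mer (3 arrangements); I fac (chiral).
One of these lacks any improper symmetry element and so occurs as an enantiomeric pair, giving 4 + 1 = 5 stereoisomers in total.

5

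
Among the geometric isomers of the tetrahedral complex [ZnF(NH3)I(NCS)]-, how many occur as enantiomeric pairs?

All four vertices of a tetrahedron are equivalent and mutually adjacent, so cis/trans isomerism cannot arise.
Only one geometric arrangement is possible; it has no improper symmetry element, so it exists as a pair of enantiomers (2 stereoisomers).

1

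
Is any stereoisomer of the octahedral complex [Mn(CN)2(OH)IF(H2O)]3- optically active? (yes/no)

yes

In an octahedral complex each vertex has one trans partner and four cis neighbours.
Systematic enumeration (placing each ligand type in turn and discarding arrangements equivalent by rotation or reflection) gives 9 geometric isomers.
Of these, 6 lack any improper symmetry element and so occur as enantiomeric pairs, giving 9 + 6 = 15 stereoisomers in total.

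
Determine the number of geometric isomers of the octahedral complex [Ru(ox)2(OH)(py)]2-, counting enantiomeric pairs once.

An octahedron has six vertices in three trans pairs; every non-trans pair is cis.
Each ox is bidentate and must span two cis positions.
Working through the distinct placements yields 2 geometric isomers: OH and py mutually cis (chiral); OH and py mutually trans.

2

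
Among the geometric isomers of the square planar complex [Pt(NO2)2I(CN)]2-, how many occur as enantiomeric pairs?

0

In a square planar complex each vertex has one trans partner and two cis neighbours.
Systematic placement gives 2 geometric isomers: NO2 cis; NO2 trans.
Each arrangement has an internal mirror plane or centre of symmetry, so none is chiral.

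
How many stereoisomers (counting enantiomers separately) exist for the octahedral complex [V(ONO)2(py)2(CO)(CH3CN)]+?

8

In an octahedral complex each vertex has one trans partner and four cis neighbours.
The distinct arrangements are (6 in all): ONO trans, py trans; ONO cis, py cis (3 arrangements, 2 chiral); ONO cis, py trans; ONO trans, py cis.
Of these, 2 lack any improper symmetry element and so occur as enantiomeric pairs, giving 6 + 2 = 8 stereoisomers in total.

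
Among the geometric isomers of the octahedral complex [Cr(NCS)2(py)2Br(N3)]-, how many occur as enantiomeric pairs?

The six octahedral sites form three mutually perpendicular trans pairs.
Working through the distinct placements yields 6 geometric isomers: NCS trans, py trans; NCS cis, py cis (3 arrangements, 2 chiral); NCS cis, py trans; NCS trans, py cis.
Of these, 2 lack any improper symmetry element and so occur as enantiomeric pairs, giving 6 + 2 = 8 stereoisomers in total.

2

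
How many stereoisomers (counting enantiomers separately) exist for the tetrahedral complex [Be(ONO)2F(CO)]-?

All four vertices of a tetrahedron are equivalent and mutually adjacent, so cis/trans isomerism cannot arise.
Only one geometric arrangement is possible.

1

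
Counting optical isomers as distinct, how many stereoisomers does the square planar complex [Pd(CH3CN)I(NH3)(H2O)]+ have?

3

In a square planar complex each vertex has one trans partner and two cis neighbours.
Systematic placement gives 3 geometric isomers: (CH3CN/I trans, H2O/NH3 trans); (CH3CN/NH3 trans, H2O/I trans); (CH3CN/H2O trans, I/NH3 trans).
Each arrangement has an internal mirror plane or centre of symmetry, so none is chiral.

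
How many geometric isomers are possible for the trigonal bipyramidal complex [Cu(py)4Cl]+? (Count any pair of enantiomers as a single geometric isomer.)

A trigonal bipyramid has two axial and three equatorial sites, which are chemically inequivalent.
The distinct arrangements are (2 in all): Cl axial; Cl equatorial.

2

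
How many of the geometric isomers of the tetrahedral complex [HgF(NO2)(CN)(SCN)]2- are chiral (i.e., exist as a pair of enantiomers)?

1

In a tetrahedral complex all four positions are equivalent and every pair of ligands is adjacent — there is no cis/trans distinction.
Only one geometric arrangement is possible; it has no improper symmetry element, so it exists as a pair of enantiomers (2 stereoisomers).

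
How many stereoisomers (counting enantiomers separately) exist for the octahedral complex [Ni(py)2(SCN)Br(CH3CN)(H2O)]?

In an octahedral complex each vertex has one trans partner and four cis neighbours.
Systematic enumeration (placing each ligand type in turn and discarding arrangements equivalent by rotation or reflection) gives 9 geometric isomers.
Of these, 6 lack any improper symmetry element and so occur as enantiomeric pairs, giving 9 + 6 = 15 stereoisomers in total.

15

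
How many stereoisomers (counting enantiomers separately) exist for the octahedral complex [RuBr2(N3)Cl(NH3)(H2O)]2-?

In an octahedral complex each vertex has one trans partner and four cis neighbours.
Systematic enumeration (placing each ligand type in turn and discarding arrangements equivalent by rotation or reflection) gives 9 geometric isomers.
Of these, 6 lack any improper symmetry element and so occur as enantiomeric pairs, giving 9 + 6 = 15 stereoisomers in total.

15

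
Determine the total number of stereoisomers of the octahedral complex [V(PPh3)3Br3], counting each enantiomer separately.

An octahedron has six vertices in three trans pairs; every non-trans pair is cis.
There are 2 geometric isomers: PPh3 mer; PPh3 fac.
Each arrangement has an internal mirror plane or centre of symmetry, so none is chiral.

2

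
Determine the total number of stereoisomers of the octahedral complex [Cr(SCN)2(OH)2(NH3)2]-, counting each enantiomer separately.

An octahedron has six vertices in three trans pairs; every non-trans pair is cis.
Working through the distinct placements yields 5 geometric isomers: SCN trans, OH trans, NH3 trans; SCN cis, OH cis, NH3 trans; SCN trans, OH cis, NH3 cis; SCN cis, OH cis, NH3 cis (chiral); SCN cis, OH trans, NH3 cis.
One of these lacks any improper symmetry element and so occurs as an enantiomeric pair, giving 5 + 1 = 6 stereoisomers in total.

6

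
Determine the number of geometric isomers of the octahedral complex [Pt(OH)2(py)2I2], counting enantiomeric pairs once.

5

The six octahedral sites form three mutually perpendicular trans pairs.
Working through the distinct placements yields 5 geometric isomers: OH trans, py trans, I trans; OH cis, py cis, I trans; OH cis, py trans, I cis; OH cis, py cis, I cis (chiral); OH trans, py cis, I cis.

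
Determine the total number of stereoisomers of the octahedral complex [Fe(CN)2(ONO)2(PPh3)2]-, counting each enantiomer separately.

There are 5 geometric isomers: CN trans, ONO trans, PPh3 trans; CN trans, ONO cis, PPh3 cis; CN cis, ONO cis, PPh3 trans; CN cis, ONO cis, PPh3 cis (chiral); CN cis, ONO trans, PPh3 cis.
One of these lacks any improper symmetry element and so occurs as an enantiomeric pair, giving 5 + 1 = 6 stereoisomers in total.

6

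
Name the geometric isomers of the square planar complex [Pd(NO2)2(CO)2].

A square has two trans pairs of vertices; adjacent vertices are cis.
Systematic placement gives 2 geometric isomers: NO2 cis; NO2 trans.

cis and trans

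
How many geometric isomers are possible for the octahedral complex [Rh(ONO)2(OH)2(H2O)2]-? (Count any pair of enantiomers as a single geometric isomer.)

5

An octahedron has six vertices in three trans pairs; every non-trans pair is cis.
The distinct arrangements are (5 in all): ONO trans, OH trans, H2O trans; ONO cis, OH cis, H2O trans; ONO trans, OH cis, H2O cis; ONO cis, OH cis, H2O cis (chiral); ONO cis, OH trans, H2O cis.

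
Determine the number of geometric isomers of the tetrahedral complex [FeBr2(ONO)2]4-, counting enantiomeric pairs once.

In a tetrahedral complex all four positions are equivalent and every pair of ligands is adjacent — there is no cis/trans distinction.
Only one geometric arrangement is possible.

1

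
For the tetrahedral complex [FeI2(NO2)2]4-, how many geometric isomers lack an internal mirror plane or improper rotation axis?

0

In a tetrahedral complex all four positions are equivalent and every pair of ligands is adjacent — there is no cis/trans distinction.
Only one geometric arrangement is possible.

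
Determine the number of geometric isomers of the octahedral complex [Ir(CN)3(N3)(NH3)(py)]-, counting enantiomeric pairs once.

An octahedron has six vertices in three trans pairs; every non-trans pair is cis.
Systematic placement gives 4 geometric isomers: CN mer (3 arrangements); CN fac (chiral).

4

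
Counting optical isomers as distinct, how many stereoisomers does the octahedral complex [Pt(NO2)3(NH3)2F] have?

3

An octahedron has six vertices in three trans pairs; every non-trans pair is cis.
Working through the distinct placements yields 3 geometric isomers: NO2 mer, NH3 cis; NO2 mer, NH3 trans; NO2 fac, NH3 cis.
Each arrangement has an internal mirror plane or centre of symmetry, so none is chiral.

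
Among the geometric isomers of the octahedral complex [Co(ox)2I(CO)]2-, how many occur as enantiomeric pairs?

Each ox is bidentate and must span two cis positions.
Systematic placement gives 2 geometric isomers: I and CO mutually trans; I and CO mutually cis (chiral).
One of these lacks any improper symmetry element and so occurs as an enantiomeric pair, giving 2 + 1 = 3 stereoisomers in total.

1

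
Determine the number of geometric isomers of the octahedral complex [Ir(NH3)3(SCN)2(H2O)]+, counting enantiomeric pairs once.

Working through the distinct placements yields 3 geometric isomers: NH3 mer, SCN trans; NH3 fac, SCN cis; NH3 mer, SCN cis.

3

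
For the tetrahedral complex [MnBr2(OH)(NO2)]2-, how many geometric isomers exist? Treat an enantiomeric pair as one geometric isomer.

All four vertices of a tetrahedron are equivalent and mutually adjacent, so cis/trans isomerism cannot arise.
Only one geometric arrangement is possible.

1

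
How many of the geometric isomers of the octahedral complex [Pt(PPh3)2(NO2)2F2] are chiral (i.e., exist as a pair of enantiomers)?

1

The six octahedral sites form three mutually perpendicular trans pairs.
There are 5 geometric isomers: PPh3 trans, NO2 trans, F trans; PPh3 cis, NO2 cis, F trans; PPh3 trans, NO2 cis, F cis; PPh3 cis, NO2 cis, F cis (chiral); PPh3 cis, NO2 trans, F cis.
One of these lacks any improper symmetry element and so occurs as an enantiomeric pair, giving 5 + 1 = 6 stereoisomers in total.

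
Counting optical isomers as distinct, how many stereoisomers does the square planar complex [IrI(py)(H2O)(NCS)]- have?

In a square planar complex each vertex has one trans partner and two cis neighbours.
There are 3 geometric isomers: (H2O/NCS trans, I/py trans); (H2O/py trans, I/NCS trans); (H2O/I trans, NCS/py trans).
Each arrangement has an internal mirror plane or centre of symmetry, so none is chiral.

3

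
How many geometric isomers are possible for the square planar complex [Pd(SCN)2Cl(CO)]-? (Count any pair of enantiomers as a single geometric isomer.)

2

The distinct arrangements are (2 in all): SCN cis; SCN trans.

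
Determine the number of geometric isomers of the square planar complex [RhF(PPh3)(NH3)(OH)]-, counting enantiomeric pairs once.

Systematic placement gives 3 geometric isomers: (F/OH trans, NH3/PPh3 trans); (F/PPh3 trans, NH3/OH trans); (F/NH3 trans, OH/PPh3 trans).

3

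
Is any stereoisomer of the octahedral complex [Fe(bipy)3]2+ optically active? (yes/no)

yes

An octahedron has six vertices in three trans pairs; every non-trans pair is cis.
Each bipy is bidentate and must span two cis positions.
Only one geometric arrangement is possible; it has no improper symmetry element, so it exists as a pair of enantiomers (2 stereoisomers).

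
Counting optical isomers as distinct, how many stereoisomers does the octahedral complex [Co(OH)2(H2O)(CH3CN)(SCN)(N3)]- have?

In an octahedral complex each vertex has one trans partner and four cis neighbours.
Systematic enumeration (placing each ligand type in turn and discarding arrangements equivalent by rotation or reflection) gives 9 geometric isomers.
Of these, 6 lack any improper symmetry element and so occur as enantiomeric pairs, giving 9 + 6 = 15 stereoisomers in total.

15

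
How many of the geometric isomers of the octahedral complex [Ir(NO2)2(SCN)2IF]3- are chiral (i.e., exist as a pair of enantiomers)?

2

An octahedron has six vertices in three trans pairs; every non-trans pair is cis.
Working through the distinct placements yields 6 geometric isomers: NO2 trans, SCN trans; NO2 cis, SCN cis (3 arrangements, 2 chiral); NO2 cis, SCN trans; NO2 trans, SCN cis.
Of these, 2 lack any improper symmetry element and so occur as enantiomeric pairs, giving 6 + 2 = 8 stereoisomers in total.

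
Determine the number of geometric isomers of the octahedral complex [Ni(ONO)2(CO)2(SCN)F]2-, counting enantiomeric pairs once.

6

The six octahedral sites form three mutually perpendicular trans pairs.
There are 6 geometric isomers: ONO cis, CO trans; ONO trans, CO trans; ONO cis, CO cis (3 arrangements, 2 chiral); ONO trans, CO cis.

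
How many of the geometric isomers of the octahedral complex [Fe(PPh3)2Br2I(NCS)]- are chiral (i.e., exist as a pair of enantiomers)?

Working through the distinct placements yields 6 geometric isomers: PPh3 trans, Br trans; PPh3 cis, Br trans; PPh3 trans, Br cis; PPh3 cis, Br cis (3 arrangements, 2 chiral).
Of these, 2 lack any improper symmetry element and so occur as enantiomeric pairs, giving 6 + 2 = 8 stereoisomers in total.

2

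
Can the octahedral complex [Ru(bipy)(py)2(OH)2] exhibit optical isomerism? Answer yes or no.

The six octahedral sites form three mutually perpendicular trans pairs.
Each bipy is bidentate and must span two cis positions.
Working through the distinct placements yields 3 geometric isomers: py cis, OH trans; py trans, OH cis; py cis, OH cis (chiral).
One of these lacks any improper symmetry element and so occurs as an enantiomeric pair, giving 3 + 1 = 4 stereoisomers in total.

yes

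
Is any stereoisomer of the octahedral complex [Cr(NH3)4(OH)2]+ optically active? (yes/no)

The six octahedral sites form three mutually perpendicular trans pairs.
There are 2 geometric isomers: OH trans; OH cis.
Each arrangement has an internal mirror plane or centre of symmetry, so none is chiral.

no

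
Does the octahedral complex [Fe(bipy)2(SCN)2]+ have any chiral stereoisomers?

yes

An octahedron has six vertices in three trans pairs; every non-trans pair is cis.
Each bipy is bidentate and must span two cis positions.
There are 2 geometric isomers: SCN trans; SCN cis (chiral).
One of these lacks any improper symmetry element and so occurs as an enantiomeric pair, giving 2 + 1 = 3 stereoisomers in total.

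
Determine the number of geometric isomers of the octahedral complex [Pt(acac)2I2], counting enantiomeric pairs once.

2

The six octahedral sites form three mutually perpendicular trans pairs.
Each acac is bidentate and must span two cis positions.
There are 2 geometric isomers: I trans; I cis (chiral).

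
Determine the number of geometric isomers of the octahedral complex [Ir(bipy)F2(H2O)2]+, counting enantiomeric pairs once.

3

An octahedron has six vertices in three trans pairs; every non-trans pair is cis.
Each bipy is bidentate and must span two cis positions.
Working through the distinct placements yields 3 geometric isomers: F trans, H2O cis; F cis, H2O cis (chiral); F cis, H2O trans.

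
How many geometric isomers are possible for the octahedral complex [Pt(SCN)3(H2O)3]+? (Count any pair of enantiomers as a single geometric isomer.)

An octahedron has six vertices in three trans pairs; every non-trans pair is cis.
Working through the distinct placements yields 2 geometric isomers: SCN mer; SCN fac.

2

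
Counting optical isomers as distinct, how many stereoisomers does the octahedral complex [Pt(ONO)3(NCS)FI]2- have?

An octahedron has six vertices in three trans pairs; every non-trans pair is cis.
Systematic placement gives 4 geometric isomers: ONO mer (3 arrangements); ONO fac (chiral).
One of these lacks any improper symmetry element and so occurs as an enantiomeric pair, giving 4 + 1 = 5 stereoisomers in total.

5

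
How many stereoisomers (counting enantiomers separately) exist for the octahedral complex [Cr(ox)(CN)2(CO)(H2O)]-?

In an octahedral complex each vertex has one trans partner and four cis neighbours.
Each ox is bidentate and must span two cis positions.
Working through the distinct placements yields 4 geometric isomers: CN trans; CN cis (3 arrangements, 2 chiral).
Of these, 2 lack any improper symmetry element and so occur as enantiomeric pairs, giving 4 + 2 = 6 stereoisomers in total.

6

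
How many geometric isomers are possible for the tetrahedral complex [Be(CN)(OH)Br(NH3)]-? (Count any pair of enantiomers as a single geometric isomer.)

1

All four vertices of a tetrahedron are equivalent and mutually adjacent, so cis/trans isomerism cannot arise.
Only one geometric arrangement is possible; it has no improper symmetry element, so it exists as a pair of enantiomers (2 stereoisomers).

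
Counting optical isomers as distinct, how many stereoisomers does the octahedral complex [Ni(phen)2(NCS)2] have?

In an octahedral complex each vertex has one trans partner and four cis neighbours.
Each phen is bidentate and must span two cis positions.
Systematic placement gives 2 geometric isomers: NCS trans; NCS cis (chiral).
One of these lacks any improper symmetry element and so occurs as an enantiomeric pair, giving 2 + 1 = 3 stereoisomers in total.

3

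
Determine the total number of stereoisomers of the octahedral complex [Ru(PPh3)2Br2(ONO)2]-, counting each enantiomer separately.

The distinct arrangements are (5 in all): PPh3 trans, Br trans, ONO trans; PPh3 cis, Br trans, ONO cis; PPh3 trans, Br cis, ONO cis; PPh3 cis, Br cis, ONO cis (chiral); PPh3 cis, Br cis, ONO trans.
One of these lacks any improper symmetry element and so occurs as an enantiomeric pair, giving 5 + 1 = 6 stereoisomers in total.

6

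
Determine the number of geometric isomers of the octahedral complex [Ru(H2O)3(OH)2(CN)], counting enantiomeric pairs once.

3

Working through the distinct placements yields 3 geometric isomers: H2O mer, OH trans; H2O fac, OH cis; H2O mer, OH cis.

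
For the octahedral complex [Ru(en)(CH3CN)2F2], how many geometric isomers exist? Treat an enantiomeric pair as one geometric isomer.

3

Each en is bidentate and must span two cis positions.
Systematic placement gives 3 geometric isomers: CH3CN trans, F cis; CH3CN cis, F cis (chiral); CH3CN cis, F trans.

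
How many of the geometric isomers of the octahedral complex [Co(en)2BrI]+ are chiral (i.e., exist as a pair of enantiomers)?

1

In an octahedral complex each vertex has one trans partner and four cis neighbours.
Each en is bidentate and must span two cis positions.
Systematic placement gives 2 geometric isomers: Br and I mutually trans; Br and I mutually cis (chiral).
One of these lacks any improper symmetry element and so occurs as an enantiomeric pair, giving 2 + 1 = 3 stereoisomers in total.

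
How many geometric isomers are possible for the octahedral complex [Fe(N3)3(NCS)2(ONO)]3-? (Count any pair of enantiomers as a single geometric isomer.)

In an octahedral complex each vertex has one trans partner and four cis neighbours.
The distinct arrangements are (3 in all): N3 mer, NCS cis; N3 mer, NCS trans; N3 fac, NCS cis.

3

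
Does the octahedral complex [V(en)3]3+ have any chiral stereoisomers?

The six octahedral sites form three mutually perpendicular trans pairs.
Each en is bidentate and must span two cis positions.
Only one geometric arrangement is possible; it has no improper symmetry element, so it exists as a pair of enantiomers (2 stereoisomers).

yes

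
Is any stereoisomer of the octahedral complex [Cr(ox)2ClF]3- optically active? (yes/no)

Each ox is bidentate and must span two cis positions.
Systematic placement gives 2 geometric isomers: Cl and F mutually trans; Cl and F mutually cis (chiral).
One of these lacks any improper symmetry element and so occurs as an enantiomeric pair, giving 2 + 1 = 3 stereoisomers in total.

yes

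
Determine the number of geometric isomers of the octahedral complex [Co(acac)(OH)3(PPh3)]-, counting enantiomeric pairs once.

2

An octahedron has six vertices in three trans pairs; every non-trans pair is cis.
Each acac is bidentate and must span two cis positions.
Systematic placement gives 2 geometric isomers: OH mer; OH fac.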